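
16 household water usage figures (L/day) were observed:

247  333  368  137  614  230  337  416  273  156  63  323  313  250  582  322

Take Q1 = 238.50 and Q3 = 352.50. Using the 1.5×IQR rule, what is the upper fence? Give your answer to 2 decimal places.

523.50

IQR = Q3 − Q1 = 352.50 − 238.50 = 114.00.
Lower fence = Q1 − 1.5·IQR = 238.50 − 171.00 = 67.50.
Upper fence = Q3 + 1.5·IQR = 352.50 + 171.00 = 523.50.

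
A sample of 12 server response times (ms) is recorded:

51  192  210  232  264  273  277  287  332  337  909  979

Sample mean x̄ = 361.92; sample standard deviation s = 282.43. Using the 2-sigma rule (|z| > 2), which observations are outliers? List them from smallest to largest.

Cutoffs at x̄ ± 2s: 361.92 ± 2·282.43 = [-202.94, 926.78].
979: z = 2.18, |z| > 2 → outlier.
Every other value lies within [-202.94, 926.78].

979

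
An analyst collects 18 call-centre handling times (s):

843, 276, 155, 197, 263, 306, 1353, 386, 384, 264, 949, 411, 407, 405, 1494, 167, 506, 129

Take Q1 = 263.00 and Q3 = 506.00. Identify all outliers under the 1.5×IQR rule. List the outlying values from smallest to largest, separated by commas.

IQR = Q3 − Q1 = 506.00 − 263.00 = 243.00.
Lower fence = Q1 − 1.5·IQR = 263.00 − 364.50 = -101.50.
Upper fence = Q3 + 1.5·IQR = 506.00 + 364.50 = 870.50.
949 > 870.50 → outlier.
1353 > 870.50 → outlier.
1494 > 870.50 → outlier.
All remaining values lie within [-101.50, 870.50].

949, 1353, 1494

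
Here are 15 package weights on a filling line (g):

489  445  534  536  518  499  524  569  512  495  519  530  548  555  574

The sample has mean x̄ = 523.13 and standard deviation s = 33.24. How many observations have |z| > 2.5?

Cutoffs: x̄ ± 2.5s = [440.03, 606.23].
Every value lies within the cutoffs.

0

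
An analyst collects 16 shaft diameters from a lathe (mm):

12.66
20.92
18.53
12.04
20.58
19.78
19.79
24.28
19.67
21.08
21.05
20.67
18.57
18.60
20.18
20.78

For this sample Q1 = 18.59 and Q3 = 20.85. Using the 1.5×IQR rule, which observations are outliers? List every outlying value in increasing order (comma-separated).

IQR = Q3 − Q1 = 20.85 − 18.59 = 2.26.
Lower fence = Q1 − 1.5·IQR = 18.59 − 3.39 = 15.20.
Upper fence = Q3 + 1.5·IQR = 20.85 + 3.39 = 24.24.
12.04 < 15.20 → outlier.
12.66 < 15.20 → outlier.
24.28 > 24.24 → outlier.
All remaining values lie within [15.20, 24.24].

12.04, 12.66, 24.28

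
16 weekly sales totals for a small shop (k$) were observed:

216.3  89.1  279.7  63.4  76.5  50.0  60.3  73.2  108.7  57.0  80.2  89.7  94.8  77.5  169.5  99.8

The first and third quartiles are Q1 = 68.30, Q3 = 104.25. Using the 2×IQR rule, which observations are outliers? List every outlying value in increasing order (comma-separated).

216.3, 279.7

IQR = Q3 − Q1 = 104.25 − 68.30 = 35.95.
Lower fence = Q1 − 2·IQR = 68.30 − 71.90 = -3.60.
Upper fence = Q3 + 2·IQR = 104.25 + 71.90 = 176.15.
216.3 > 176.15 → outlier.
279.7 > 176.15 → outlier.
All remaining values lie within [-3.60, 176.15].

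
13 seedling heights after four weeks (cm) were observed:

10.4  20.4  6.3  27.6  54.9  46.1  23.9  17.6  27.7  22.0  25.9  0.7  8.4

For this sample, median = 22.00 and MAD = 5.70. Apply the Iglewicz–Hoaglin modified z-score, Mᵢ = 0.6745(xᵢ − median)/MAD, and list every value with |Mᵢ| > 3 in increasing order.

54.9

|Mᵢ| > 3 ⇔ |xᵢ − 22.00| > 3·5.70/0.6745 = 25.35.
So outliers lie outside [-3.35, 47.35].
54.9: M = 3.89 → outlier.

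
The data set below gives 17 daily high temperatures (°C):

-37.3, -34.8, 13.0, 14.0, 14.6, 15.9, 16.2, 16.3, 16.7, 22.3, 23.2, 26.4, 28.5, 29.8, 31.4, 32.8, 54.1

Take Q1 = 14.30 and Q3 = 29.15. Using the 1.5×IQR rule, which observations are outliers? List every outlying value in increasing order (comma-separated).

-37.3, -34.8, 54.1

IQR = Q3 − Q1 = 29.15 − 14.30 = 14.85.
Lower fence = Q1 − 1.5·IQR = 14.30 − 22.275 = -7.975.
Upper fence = Q3 + 1.5·IQR = 29.15 + 22.275 = 51.425.
-37.3 < -7.975 → outlier.
-34.8 < -7.975 → outlier.
54.1 > 51.425 → outlier.
All remaining values lie within [-7.975, 51.425].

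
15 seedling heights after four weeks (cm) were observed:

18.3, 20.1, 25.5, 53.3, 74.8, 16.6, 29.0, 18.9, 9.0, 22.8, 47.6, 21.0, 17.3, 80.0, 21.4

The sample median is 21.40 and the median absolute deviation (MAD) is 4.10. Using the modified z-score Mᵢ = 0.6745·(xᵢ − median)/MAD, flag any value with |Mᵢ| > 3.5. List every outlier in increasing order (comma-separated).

47.6, 53.3, 74.8, 80.0

|Mᵢ| > 3.5 ⇔ |xᵢ − 21.40| > 3.5·4.10/0.6745 = 21.28.
So outliers lie outside [0.12, 42.68].
47.6: M = 4.31 → outlier.
53.3: M = 5.25 → outlier.
74.8: M = 8.78 → outlier.
80.0: M = 9.64 → outlier.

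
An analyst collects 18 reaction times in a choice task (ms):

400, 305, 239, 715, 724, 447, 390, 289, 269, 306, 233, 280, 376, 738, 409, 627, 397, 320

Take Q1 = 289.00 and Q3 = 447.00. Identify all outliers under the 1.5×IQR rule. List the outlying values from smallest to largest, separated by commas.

IQR = Q3 − Q1 = 447.00 − 289.00 = 158.00.
Lower fence = Q1 − 1.5·IQR = 289.00 − 237.00 = 52.00.
Upper fence = Q3 + 1.5·IQR = 447.00 + 237.00 = 684.00.
715 > 684.00 → outlier.
724 > 684.00 → outlier.
738 > 684.00 → outlier.
All remaining values lie within [52.00, 684.00].

715, 724, 738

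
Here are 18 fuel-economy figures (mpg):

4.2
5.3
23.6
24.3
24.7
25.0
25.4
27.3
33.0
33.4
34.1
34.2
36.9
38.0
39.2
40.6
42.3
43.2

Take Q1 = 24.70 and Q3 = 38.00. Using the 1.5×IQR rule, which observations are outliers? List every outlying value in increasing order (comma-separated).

IQR = Q3 − Q1 = 38.00 − 24.70 = 13.30.
Lower fence = Q1 − 1.5·IQR = 24.70 − 19.95 = 4.75.
Upper fence = Q3 + 1.5·IQR = 38.00 + 19.95 = 57.95.
4.2 < 4.75 → outlier.
All remaining values lie within [4.75, 57.95].

4.2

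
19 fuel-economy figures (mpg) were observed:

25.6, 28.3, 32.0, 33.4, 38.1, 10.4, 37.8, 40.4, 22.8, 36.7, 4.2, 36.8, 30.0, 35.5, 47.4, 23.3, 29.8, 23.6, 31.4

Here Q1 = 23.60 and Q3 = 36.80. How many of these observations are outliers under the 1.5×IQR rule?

IQR = 13.20; fences at 23.60 − 19.80 = 3.80 and 36.80 + 19.80 = 56.60.
Every value lies within the cutoffs.

0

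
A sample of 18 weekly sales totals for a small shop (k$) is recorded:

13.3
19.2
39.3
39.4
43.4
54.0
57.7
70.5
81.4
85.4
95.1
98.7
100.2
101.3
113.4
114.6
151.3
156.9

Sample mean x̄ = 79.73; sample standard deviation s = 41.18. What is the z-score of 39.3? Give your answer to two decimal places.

-0.98

z = (39.3 − 79.73) / 41.18 = -0.98.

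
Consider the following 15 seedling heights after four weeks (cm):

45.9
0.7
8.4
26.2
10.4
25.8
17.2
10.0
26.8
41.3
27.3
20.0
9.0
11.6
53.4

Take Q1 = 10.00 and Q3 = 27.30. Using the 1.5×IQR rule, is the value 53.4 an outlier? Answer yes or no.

IQR = Q3 − Q1 = 27.30 − 10.00 = 17.30.
Lower fence = Q1 − 1.5·IQR = 10.00 − 25.95 = -15.95.
Upper fence = Q3 + 1.5·IQR = 27.30 + 25.95 = 53.25.
53.4 lies above the upper fence.

yes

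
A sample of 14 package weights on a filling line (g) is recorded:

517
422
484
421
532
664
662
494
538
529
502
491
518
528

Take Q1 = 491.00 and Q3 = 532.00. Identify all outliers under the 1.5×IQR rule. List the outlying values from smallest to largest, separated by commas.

421, 422, 662, 664

IQR = Q3 − Q1 = 532.00 − 491.00 = 41.00.
Lower fence = Q1 − 1.5·IQR = 491.00 − 61.50 = 429.50.
Upper fence = Q3 + 1.5·IQR = 532.00 + 61.50 = 593.50.
421 < 429.50 → outlier.
422 < 429.50 → outlier.
662 > 593.50 → outlier.
664 > 593.50 → outlier.
All remaining values lie within [429.50, 593.50].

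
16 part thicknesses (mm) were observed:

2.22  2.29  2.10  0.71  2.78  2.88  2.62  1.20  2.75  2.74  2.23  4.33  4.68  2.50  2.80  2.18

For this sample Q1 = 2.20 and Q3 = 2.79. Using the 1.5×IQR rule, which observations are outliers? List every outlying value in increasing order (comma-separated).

0.71, 1.20, 4.33, 4.68

IQR = Q3 − Q1 = 2.79 − 2.20 = 0.59.
Lower fence = Q1 − 1.5·IQR = 2.20 − 0.885 = 1.315.
Upper fence = Q3 + 1.5·IQR = 2.79 + 0.885 = 3.675.
0.71 < 1.315 → outlier.
1.20 < 1.315 → outlier.
4.33 > 3.675 → outlier.
4.68 > 3.675 → outlier.
All remaining values lie within [1.315, 3.675].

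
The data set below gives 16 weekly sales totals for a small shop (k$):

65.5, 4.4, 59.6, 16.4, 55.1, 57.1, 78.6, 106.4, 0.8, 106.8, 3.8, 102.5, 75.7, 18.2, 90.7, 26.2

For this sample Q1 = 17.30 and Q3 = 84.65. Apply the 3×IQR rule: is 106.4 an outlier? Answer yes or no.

IQR = Q3 − Q1 = 84.65 − 17.30 = 67.35.
Lower fence = Q1 − 3·IQR = 17.30 − 202.05 = -184.75.
Upper fence = Q3 + 3·IQR = 84.65 + 202.05 = 286.70.
106.4 lies within [-184.75, 286.70].

no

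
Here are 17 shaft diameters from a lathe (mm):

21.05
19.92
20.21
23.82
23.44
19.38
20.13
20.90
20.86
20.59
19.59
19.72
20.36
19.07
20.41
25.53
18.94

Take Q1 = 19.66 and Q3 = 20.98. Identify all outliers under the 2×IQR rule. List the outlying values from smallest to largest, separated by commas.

23.82, 25.53

IQR = Q3 − Q1 = 20.98 − 19.66 = 1.32.
Lower fence = Q1 − 2·IQR = 19.66 − 2.64 = 17.02.
Upper fence = Q3 + 2·IQR = 20.98 + 2.64 = 23.62.
23.82 > 23.62 → outlier.
25.53 > 23.62 → outlier.
All remaining values lie within [17.02, 23.62].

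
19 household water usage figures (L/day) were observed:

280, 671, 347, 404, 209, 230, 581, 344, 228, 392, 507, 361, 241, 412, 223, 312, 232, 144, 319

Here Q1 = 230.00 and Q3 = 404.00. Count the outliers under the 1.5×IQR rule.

IQR = 174.00; fences at 230.00 − 261.00 = -31.00 and 404.00 + 261.00 = 665.00.
Outside the cutoffs: 671.

1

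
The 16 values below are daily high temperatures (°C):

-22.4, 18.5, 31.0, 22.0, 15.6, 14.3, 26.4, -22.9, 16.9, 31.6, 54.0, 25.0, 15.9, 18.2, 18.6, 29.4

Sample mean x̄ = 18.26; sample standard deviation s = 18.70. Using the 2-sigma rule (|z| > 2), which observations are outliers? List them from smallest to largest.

Cutoffs at x̄ ± 2s: 18.26 ± 2·18.70 = [-19.14, 55.66].
-22.9: z = -2.20, |z| > 2 → outlier.
-22.4: z = -2.17, |z| > 2 → outlier.
Every other value lies within [-19.14, 55.66].

-22.9, -22.4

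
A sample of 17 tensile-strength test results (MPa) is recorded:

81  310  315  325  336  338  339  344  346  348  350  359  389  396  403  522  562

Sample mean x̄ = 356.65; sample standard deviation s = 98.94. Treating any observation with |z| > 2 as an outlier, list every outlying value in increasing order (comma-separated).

81, 562

Cutoffs at x̄ ± 2s: 356.65 ± 2·98.94 = [158.77, 554.53].
81: z = -2.79, |z| > 2 → outlier.
562: z = 2.08, |z| > 2 → outlier.
Every other value lies within [158.77, 554.53].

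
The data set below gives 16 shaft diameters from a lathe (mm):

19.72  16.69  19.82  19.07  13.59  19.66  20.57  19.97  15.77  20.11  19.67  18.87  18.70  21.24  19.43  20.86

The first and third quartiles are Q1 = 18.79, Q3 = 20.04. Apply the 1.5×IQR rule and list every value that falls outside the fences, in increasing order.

IQR = Q3 − Q1 = 20.04 − 18.79 = 1.25.
Lower fence = Q1 − 1.5·IQR = 18.79 − 1.875 = 16.915.
Upper fence = Q3 + 1.5·IQR = 20.04 + 1.875 = 21.915.
13.59 < 16.915 → outlier.
15.77 < 16.915 → outlier.
16.69 < 16.915 → outlier.
All remaining values lie within [16.915, 21.915].

13.59, 15.77, 16.69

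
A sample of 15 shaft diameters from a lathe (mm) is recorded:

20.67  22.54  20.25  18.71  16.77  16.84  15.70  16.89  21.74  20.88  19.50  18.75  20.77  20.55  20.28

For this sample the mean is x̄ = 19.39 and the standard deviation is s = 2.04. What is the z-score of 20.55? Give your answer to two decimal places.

z = (20.55 − 19.39) / 2.04 = 0.57.

0.57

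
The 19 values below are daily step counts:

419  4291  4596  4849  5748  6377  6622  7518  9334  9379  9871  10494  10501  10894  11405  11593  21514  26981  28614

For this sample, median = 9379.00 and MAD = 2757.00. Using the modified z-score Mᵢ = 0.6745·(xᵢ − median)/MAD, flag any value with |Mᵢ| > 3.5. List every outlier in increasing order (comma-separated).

26981, 28614

|Mᵢ| > 3.5 ⇔ |xᵢ − 9379.00| > 3.5·2757.00/0.6745 = 14306.15.
So outliers lie outside [-4927.15, 23685.15].
26981: M = 4.31 → outlier.
28614: M = 4.71 → outlier.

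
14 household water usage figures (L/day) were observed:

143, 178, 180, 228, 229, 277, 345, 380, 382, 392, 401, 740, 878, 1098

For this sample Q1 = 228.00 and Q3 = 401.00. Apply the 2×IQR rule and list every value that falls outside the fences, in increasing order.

IQR = Q3 − Q1 = 401.00 − 228.00 = 173.00.
Lower fence = Q1 − 2·IQR = 228.00 − 346.00 = -118.00.
Upper fence = Q3 + 2·IQR = 401.00 + 346.00 = 747.00.
878 > 747.00 → outlier.
1098 > 747.00 → outlier.
All remaining values lie within [-118.00, 747.00].

878, 1098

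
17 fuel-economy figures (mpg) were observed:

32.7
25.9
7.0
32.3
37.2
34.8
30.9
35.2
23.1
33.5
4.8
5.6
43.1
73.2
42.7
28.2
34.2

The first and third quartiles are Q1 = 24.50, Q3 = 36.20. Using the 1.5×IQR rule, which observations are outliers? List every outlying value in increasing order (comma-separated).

IQR = Q3 − Q1 = 36.20 − 24.50 = 11.70.
Lower fence = Q1 − 1.5·IQR = 24.50 − 17.55 = 6.95.
Upper fence = Q3 + 1.5·IQR = 36.20 + 17.55 = 53.75.
4.8 < 6.95 → outlier.
5.6 < 6.95 → outlier.
73.2 > 53.75 → outlier.
All remaining values lie within [6.95, 53.75].

4.8, 5.6, 73.2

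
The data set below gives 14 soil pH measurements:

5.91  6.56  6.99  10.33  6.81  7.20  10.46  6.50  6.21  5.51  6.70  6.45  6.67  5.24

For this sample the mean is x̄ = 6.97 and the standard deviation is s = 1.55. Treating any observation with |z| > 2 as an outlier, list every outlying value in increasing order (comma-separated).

Cutoffs at x̄ ± 2s: 6.97 ± 2·1.55 = [3.87, 10.07].
10.33: z = 2.17, |z| > 2 → outlier.
10.46: z = 2.25, |z| > 2 → outlier.
Every other value lies within [3.87, 10.07].

10.33, 10.46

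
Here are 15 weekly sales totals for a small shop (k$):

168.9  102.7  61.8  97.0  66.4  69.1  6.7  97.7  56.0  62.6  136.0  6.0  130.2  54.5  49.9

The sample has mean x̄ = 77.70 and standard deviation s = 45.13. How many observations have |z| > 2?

1

Cutoffs: x̄ ± 2s = [-12.56, 167.96].
Outside the cutoffs: 168.9.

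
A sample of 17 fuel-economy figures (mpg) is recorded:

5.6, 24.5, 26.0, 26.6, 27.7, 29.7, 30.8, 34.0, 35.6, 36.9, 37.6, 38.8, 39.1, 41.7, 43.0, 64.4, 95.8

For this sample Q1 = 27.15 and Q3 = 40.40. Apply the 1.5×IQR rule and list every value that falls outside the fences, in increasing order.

IQR = Q3 − Q1 = 40.40 − 27.15 = 13.25.
Lower fence = Q1 − 1.5·IQR = 27.15 − 19.875 = 7.275.
Upper fence = Q3 + 1.5·IQR = 40.40 + 19.875 = 60.275.
5.6 < 7.275 → outlier.
64.4 > 60.275 → outlier.
95.8 > 60.275 → outlier.
All remaining values lie within [7.275, 60.275].

5.6, 64.4, 95.8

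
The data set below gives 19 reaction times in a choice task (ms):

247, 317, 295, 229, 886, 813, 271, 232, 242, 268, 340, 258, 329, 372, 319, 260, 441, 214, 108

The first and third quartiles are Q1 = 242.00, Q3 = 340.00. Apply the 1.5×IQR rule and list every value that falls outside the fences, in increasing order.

IQR = Q3 − Q1 = 340.00 − 242.00 = 98.00.
Lower fence = Q1 − 1.5·IQR = 242.00 − 147.00 = 95.00.
Upper fence = Q3 + 1.5·IQR = 340.00 + 147.00 = 487.00.
813 > 487.00 → outlier.
886 > 487.00 → outlier.
All remaining values lie within [95.00, 487.00].

813, 886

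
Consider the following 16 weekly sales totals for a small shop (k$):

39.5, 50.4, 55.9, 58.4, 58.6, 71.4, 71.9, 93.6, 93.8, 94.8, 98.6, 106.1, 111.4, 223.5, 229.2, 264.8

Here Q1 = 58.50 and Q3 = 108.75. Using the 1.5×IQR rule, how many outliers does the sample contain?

IQR = 50.25; fences at 58.50 − 75.375 = -16.875 and 108.75 + 75.375 = 184.125.
Outside the cutoffs: 223.5, 229.2, 264.8.

3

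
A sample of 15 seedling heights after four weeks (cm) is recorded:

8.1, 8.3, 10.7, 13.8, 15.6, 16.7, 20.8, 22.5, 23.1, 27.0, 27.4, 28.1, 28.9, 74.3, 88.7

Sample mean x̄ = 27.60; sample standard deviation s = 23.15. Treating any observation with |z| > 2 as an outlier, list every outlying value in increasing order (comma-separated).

74.3, 88.7

Cutoffs at x̄ ± 2s: 27.60 ± 2·23.15 = [-18.70, 73.90].
74.3: z = 2.02, |z| > 2 → outlier.
88.7: z = 2.64, |z| > 2 → outlier.
Every other value lies within [-18.70, 73.90].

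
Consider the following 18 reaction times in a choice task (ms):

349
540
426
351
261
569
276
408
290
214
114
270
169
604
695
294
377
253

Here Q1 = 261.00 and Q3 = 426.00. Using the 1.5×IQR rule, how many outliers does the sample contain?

1

IQR = 165.00; fences at 261.00 − 247.50 = 13.50 and 426.00 + 247.50 = 673.50.
Outside the cutoffs: 695.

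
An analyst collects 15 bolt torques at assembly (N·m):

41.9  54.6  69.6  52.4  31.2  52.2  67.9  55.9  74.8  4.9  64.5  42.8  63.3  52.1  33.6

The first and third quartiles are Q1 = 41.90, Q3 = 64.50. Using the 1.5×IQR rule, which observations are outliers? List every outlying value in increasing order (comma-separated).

4.9

IQR = Q3 − Q1 = 64.50 − 41.90 = 22.60.
Lower fence = Q1 − 1.5·IQR = 41.90 − 33.90 = 8.00.
Upper fence = Q3 + 1.5·IQR = 64.50 + 33.90 = 98.40.
4.9 < 8.00 → outlier.
All remaining values lie within [8.00, 98.40].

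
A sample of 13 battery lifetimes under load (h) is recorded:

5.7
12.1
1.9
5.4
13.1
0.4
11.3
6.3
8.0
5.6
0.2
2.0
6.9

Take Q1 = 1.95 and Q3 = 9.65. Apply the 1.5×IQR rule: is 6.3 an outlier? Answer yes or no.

no

IQR = Q3 − Q1 = 9.65 − 1.95 = 7.70.
Lower fence = Q1 − 1.5·IQR = 1.95 − 11.55 = -9.60.
Upper fence = Q3 + 1.5·IQR = 9.65 + 11.55 = 21.20.
6.3 lies within [-9.60, 21.20].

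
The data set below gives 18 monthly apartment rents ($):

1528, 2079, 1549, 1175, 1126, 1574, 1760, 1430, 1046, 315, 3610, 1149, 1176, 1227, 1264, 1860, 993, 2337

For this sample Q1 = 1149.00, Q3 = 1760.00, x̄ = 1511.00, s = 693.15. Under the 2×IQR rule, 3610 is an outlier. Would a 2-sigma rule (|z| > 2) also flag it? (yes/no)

yes

z = (3610 − 1511.00) / 693.15 = 3.03.
|z| = 3.03 > 2.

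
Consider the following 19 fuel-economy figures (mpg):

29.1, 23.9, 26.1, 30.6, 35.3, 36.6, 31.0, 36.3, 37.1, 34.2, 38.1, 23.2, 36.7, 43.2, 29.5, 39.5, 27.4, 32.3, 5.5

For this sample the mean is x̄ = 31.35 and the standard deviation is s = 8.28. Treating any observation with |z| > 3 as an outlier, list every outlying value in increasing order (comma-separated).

Cutoffs at x̄ ± 3s: 31.35 ± 3·8.28 = [6.51, 56.19].
5.5: z = -3.12, |z| > 3 → outlier.
Every other value lies within [6.51, 56.19].

5.5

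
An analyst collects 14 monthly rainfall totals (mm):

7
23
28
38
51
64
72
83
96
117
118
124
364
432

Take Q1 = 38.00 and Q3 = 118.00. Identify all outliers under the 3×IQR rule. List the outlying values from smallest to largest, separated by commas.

364, 432

IQR = Q3 − Q1 = 118.00 − 38.00 = 80.00.
Lower fence = Q1 − 3·IQR = 38.00 − 240.00 = -202.00.
Upper fence = Q3 + 3·IQR = 118.00 + 240.00 = 358.00.
364 > 358.00 → outlier.
432 > 358.00 → outlier.
All remaining values lie within [-202.00, 358.00].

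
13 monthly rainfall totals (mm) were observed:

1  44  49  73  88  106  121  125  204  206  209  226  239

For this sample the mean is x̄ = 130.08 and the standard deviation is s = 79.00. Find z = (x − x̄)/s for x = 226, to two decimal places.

1.21

z = (226 − 130.08) / 79.00 = 1.21.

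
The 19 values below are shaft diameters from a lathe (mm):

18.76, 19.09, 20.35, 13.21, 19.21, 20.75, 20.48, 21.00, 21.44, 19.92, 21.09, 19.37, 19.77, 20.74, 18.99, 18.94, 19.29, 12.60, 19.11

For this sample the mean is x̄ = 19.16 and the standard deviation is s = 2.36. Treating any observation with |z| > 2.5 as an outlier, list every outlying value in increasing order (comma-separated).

Cutoffs at x̄ ± 2.5s: 19.16 ± 2.5·2.36 = [13.26, 25.06].
12.60: z = -2.78, |z| > 2.5 → outlier.
13.21: z = -2.52, |z| > 2.5 → outlier.
Every other value lies within [13.26, 25.06].

12.60, 13.21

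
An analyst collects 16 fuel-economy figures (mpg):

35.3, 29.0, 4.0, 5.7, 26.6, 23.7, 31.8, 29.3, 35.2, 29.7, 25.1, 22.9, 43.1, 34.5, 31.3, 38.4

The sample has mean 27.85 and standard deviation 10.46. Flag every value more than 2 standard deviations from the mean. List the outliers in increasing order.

4.0, 5.7

Cutoffs at x̄ ± 2s: 27.85 ± 2·10.46 = [6.93, 48.77].
4.0: z = -2.28, |z| > 2 → outlier.
5.7: z = -2.12, |z| > 2 → outlier.
Every other value lies within [6.93, 48.77].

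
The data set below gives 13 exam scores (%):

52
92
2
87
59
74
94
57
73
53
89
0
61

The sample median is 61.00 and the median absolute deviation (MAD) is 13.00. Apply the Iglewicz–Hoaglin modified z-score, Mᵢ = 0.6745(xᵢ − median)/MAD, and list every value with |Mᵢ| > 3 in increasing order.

|Mᵢ| > 3 ⇔ |xᵢ − 61.00| > 3·13.00/0.6745 = 57.82.
So outliers lie outside [3.18, 118.82].
0: M = -3.16 → outlier.
2: M = -3.06 → outlier.

0, 2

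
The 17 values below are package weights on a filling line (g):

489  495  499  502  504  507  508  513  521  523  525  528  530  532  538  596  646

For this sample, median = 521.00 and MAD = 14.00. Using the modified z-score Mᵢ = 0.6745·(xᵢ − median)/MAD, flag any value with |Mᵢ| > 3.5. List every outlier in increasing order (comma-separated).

|Mᵢ| > 3.5 ⇔ |xᵢ − 521.00| > 3.5·14.00/0.6745 = 72.65.
So outliers lie outside [448.35, 593.65].
596: M = 3.61 → outlier.
646: M = 6.02 → outlier.

596, 646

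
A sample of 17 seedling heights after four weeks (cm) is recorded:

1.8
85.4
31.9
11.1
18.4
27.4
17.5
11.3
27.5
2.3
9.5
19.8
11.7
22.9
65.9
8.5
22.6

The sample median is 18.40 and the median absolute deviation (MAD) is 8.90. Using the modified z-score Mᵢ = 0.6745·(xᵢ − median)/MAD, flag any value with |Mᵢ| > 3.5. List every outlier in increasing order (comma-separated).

|Mᵢ| > 3.5 ⇔ |xᵢ − 18.40| > 3.5·8.90/0.6745 = 46.18.
So outliers lie outside [-27.78, 64.58].
65.9: M = 3.60 → outlier.
85.4: M = 5.08 → outlier.

65.9, 85.4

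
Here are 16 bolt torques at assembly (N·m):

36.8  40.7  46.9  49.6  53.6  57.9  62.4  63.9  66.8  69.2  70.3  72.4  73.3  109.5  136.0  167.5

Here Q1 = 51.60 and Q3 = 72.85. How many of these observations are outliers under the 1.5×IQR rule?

3

IQR = 21.25; fences at 51.60 − 31.875 = 19.725 and 72.85 + 31.875 = 104.725.
Outside the cutoffs: 109.5, 136.0, 167.5.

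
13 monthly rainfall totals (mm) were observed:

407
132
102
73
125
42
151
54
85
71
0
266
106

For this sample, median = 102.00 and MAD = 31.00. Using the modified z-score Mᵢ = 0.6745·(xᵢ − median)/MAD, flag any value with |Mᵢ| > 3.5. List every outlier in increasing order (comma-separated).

|Mᵢ| > 3.5 ⇔ |xᵢ − 102.00| > 3.5·31.00/0.6745 = 160.86.
So outliers lie outside [-58.86, 262.86].
266: M = 3.57 → outlier.
407: M = 6.64 → outlier.

266, 407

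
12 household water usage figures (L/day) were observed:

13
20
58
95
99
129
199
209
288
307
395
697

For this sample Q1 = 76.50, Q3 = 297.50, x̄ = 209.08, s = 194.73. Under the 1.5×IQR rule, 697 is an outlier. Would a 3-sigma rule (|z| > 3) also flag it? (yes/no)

z = (697 − 209.08) / 194.73 = 2.51.
|z| = 2.51 ≤ 3.

no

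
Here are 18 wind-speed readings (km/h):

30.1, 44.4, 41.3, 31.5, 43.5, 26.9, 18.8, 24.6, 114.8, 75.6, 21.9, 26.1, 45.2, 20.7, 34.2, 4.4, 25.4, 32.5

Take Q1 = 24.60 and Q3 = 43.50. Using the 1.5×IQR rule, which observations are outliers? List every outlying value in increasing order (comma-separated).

IQR = Q3 − Q1 = 43.50 − 24.60 = 18.90.
Lower fence = Q1 − 1.5·IQR = 24.60 − 28.35 = -3.75.
Upper fence = Q3 + 1.5·IQR = 43.50 + 28.35 = 71.85.
75.6 > 71.85 → outlier.
114.8 > 71.85 → outlier.
All remaining values lie within [-3.75, 71.85].

75.6, 114.8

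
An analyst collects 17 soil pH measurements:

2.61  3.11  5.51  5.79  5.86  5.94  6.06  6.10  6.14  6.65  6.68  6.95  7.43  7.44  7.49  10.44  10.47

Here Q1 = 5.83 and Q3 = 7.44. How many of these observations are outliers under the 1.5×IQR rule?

IQR = 1.61; fences at 5.83 − 2.415 = 3.415 and 7.44 + 2.415 = 9.855.
Outside the cutoffs: 2.61, 3.11, 10.44, 10.47.

4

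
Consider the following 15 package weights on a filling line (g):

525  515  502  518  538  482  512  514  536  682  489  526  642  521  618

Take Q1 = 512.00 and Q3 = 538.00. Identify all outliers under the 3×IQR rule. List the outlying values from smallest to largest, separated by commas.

618, 642, 682

IQR = Q3 − Q1 = 538.00 − 512.00 = 26.00.
Lower fence = Q1 − 3·IQR = 512.00 − 78.00 = 434.00.
Upper fence = Q3 + 3·IQR = 538.00 + 78.00 = 616.00.
618 > 616.00 → outlier.
642 > 616.00 → outlier.
682 > 616.00 → outlier.
All remaining values lie within [434.00, 616.00].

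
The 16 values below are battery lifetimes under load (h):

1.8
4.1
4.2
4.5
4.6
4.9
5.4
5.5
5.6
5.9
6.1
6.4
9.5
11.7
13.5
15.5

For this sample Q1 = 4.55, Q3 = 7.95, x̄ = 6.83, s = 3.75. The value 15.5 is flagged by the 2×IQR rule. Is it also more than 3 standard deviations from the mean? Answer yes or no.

no

z = (15.5 − 6.83) / 3.75 = 2.31.
|z| = 2.31 ≤ 3.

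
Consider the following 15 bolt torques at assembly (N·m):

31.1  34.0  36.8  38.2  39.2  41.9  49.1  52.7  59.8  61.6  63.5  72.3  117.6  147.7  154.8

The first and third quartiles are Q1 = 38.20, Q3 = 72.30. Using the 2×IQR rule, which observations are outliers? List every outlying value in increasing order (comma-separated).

147.7, 154.8

IQR = Q3 − Q1 = 72.30 − 38.20 = 34.10.
Lower fence = Q1 − 2·IQR = 38.20 − 68.20 = -30.00.
Upper fence = Q3 + 2·IQR = 72.30 + 68.20 = 140.50.
147.7 > 140.50 → outlier.
154.8 > 140.50 → outlier.
All remaining values lie within [-30.00, 140.50].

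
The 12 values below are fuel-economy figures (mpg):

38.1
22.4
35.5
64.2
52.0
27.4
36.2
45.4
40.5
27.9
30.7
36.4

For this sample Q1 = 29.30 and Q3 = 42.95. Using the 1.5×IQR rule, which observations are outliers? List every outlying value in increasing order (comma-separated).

64.2

IQR = Q3 − Q1 = 42.95 − 29.30 = 13.65.
Lower fence = Q1 − 1.5·IQR = 29.30 − 20.475 = 8.825.
Upper fence = Q3 + 1.5·IQR = 42.95 + 20.475 = 63.425.
64.2 > 63.425 → outlier.
All remaining values lie within [8.825, 63.425].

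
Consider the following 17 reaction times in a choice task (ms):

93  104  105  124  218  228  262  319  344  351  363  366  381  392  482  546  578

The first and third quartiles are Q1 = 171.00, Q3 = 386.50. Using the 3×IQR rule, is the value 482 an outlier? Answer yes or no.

no

IQR = Q3 − Q1 = 386.50 − 171.00 = 215.50.
Lower fence = Q1 − 3·IQR = 171.00 − 646.50 = -475.50.
Upper fence = Q3 + 3·IQR = 386.50 + 646.50 = 1033.00.
482 lies within [-475.50, 1033.00].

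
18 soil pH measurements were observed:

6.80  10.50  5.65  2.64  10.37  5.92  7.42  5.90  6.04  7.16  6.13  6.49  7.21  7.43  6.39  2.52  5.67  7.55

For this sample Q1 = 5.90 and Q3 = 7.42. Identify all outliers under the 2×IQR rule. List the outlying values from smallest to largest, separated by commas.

2.52, 2.64, 10.50

IQR = Q3 − Q1 = 7.42 − 5.90 = 1.52.
Lower fence = Q1 − 2·IQR = 5.90 − 3.04 = 2.86.
Upper fence = Q3 + 2·IQR = 7.42 + 3.04 = 10.46.
2.52 < 2.86 → outlier.
2.64 < 2.86 → outlier.
10.50 > 10.46 → outlier.
All remaining values lie within [2.86, 10.46].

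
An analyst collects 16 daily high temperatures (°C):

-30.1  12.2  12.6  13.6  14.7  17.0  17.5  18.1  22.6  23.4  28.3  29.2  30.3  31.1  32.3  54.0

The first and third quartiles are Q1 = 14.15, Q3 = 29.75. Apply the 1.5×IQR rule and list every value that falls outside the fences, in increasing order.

-30.1, 54.0

IQR = Q3 − Q1 = 29.75 − 14.15 = 15.60.
Lower fence = Q1 − 1.5·IQR = 14.15 − 23.40 = -9.25.
Upper fence = Q3 + 1.5·IQR = 29.75 + 23.40 = 53.15.
-30.1 < -9.25 → outlier.
54.0 > 53.15 → outlier.
All remaining values lie within [-9.25, 53.15].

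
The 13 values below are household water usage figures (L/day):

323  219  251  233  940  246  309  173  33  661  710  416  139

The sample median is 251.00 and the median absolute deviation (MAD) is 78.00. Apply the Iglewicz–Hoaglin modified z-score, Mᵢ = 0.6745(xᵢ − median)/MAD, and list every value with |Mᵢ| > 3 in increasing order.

661, 710, 940

|Mᵢ| > 3 ⇔ |xᵢ − 251.00| > 3·78.00/0.6745 = 346.92.
So outliers lie outside [-95.92, 597.92].
661: M = 3.55 → outlier.
710: M = 3.97 → outlier.
940: M = 5.96 → outlier.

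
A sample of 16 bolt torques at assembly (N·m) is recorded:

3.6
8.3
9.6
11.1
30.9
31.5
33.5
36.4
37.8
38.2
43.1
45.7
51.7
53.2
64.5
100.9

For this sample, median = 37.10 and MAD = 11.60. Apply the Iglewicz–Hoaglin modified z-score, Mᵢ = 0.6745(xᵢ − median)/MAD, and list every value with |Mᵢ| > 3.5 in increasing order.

|Mᵢ| > 3.5 ⇔ |xᵢ − 37.10| > 3.5·11.60/0.6745 = 60.19.
So outliers lie outside [-23.09, 97.29].
100.9: M = 3.71 → outlier.

100.9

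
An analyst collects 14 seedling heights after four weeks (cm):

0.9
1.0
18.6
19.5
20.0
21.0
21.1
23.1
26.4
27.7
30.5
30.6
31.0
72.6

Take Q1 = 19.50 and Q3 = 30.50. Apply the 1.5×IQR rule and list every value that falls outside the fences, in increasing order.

0.9, 1.0, 72.6

IQR = Q3 − Q1 = 30.50 − 19.50 = 11.00.
Lower fence = Q1 − 1.5·IQR = 19.50 − 16.50 = 3.00.
Upper fence = Q3 + 1.5·IQR = 30.50 + 16.50 = 47.00.
0.9 < 3.00 → outlier.
1.0 < 3.00 → outlier.
72.6 > 47.00 → outlier.
All remaining values lie within [3.00, 47.00].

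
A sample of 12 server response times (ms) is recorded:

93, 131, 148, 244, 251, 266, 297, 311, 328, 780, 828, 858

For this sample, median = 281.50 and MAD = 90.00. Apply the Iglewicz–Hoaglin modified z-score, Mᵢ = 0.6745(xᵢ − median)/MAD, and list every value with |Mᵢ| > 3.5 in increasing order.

|Mᵢ| > 3.5 ⇔ |xᵢ − 281.50| > 3.5·90.00/0.6745 = 467.01.
So outliers lie outside [-185.51, 748.51].
780: M = 3.74 → outlier.
828: M = 4.10 → outlier.
858: M = 4.32 → outlier.

780, 828, 858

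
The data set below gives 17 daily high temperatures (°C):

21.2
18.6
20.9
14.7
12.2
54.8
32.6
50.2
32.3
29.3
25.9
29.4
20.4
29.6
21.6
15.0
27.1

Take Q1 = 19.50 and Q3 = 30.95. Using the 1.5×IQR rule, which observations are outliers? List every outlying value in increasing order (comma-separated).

50.2, 54.8

IQR = Q3 − Q1 = 30.95 − 19.50 = 11.45.
Lower fence = Q1 − 1.5·IQR = 19.50 − 17.175 = 2.325.
Upper fence = Q3 + 1.5·IQR = 30.95 + 17.175 = 48.125.
50.2 > 48.125 → outlier.
54.8 > 48.125 → outlier.
All remaining values lie within [2.325, 48.125].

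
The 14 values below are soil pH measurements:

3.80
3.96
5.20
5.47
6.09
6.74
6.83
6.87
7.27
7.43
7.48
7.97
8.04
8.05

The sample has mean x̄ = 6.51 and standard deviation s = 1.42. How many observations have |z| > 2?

0

Cutoffs: x̄ ± 2s = [3.67, 9.35].
Every value lies within the cutoffs.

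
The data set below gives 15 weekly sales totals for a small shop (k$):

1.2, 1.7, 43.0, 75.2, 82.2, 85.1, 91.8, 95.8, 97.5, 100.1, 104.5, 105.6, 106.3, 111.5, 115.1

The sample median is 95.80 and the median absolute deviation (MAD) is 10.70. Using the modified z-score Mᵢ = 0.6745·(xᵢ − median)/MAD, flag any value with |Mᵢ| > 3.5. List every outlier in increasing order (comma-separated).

|Mᵢ| > 3.5 ⇔ |xᵢ − 95.80| > 3.5·10.70/0.6745 = 55.52.
So outliers lie outside [40.28, 151.32].
1.2: M = -5.96 → outlier.
1.7: M = -5.93 → outlier.

1.2, 1.7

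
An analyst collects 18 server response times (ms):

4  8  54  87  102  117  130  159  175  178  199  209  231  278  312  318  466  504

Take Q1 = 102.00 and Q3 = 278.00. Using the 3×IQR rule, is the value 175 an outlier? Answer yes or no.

no

IQR = Q3 − Q1 = 278.00 − 102.00 = 176.00.
Lower fence = Q1 − 3·IQR = 102.00 − 528.00 = -426.00.
Upper fence = Q3 + 3·IQR = 278.00 + 528.00 = 806.00.
175 lies within [-426.00, 806.00].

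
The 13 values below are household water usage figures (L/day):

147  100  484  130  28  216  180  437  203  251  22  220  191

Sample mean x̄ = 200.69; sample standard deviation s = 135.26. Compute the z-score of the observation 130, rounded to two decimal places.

z = (130 − 200.69) / 135.26 = -0.52.

-0.52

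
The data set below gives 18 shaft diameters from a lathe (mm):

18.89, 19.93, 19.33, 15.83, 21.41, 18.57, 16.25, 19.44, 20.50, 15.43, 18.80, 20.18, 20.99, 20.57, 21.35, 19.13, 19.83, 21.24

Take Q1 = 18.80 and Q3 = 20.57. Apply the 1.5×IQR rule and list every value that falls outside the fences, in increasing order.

15.43, 15.83

IQR = Q3 − Q1 = 20.57 − 18.80 = 1.77.
Lower fence = Q1 − 1.5·IQR = 18.80 − 2.655 = 16.145.
Upper fence = Q3 + 1.5·IQR = 20.57 + 2.655 = 23.225.
15.43 < 16.145 → outlier.
15.83 < 16.145 → outlier.
All remaining values lie within [16.145, 23.225].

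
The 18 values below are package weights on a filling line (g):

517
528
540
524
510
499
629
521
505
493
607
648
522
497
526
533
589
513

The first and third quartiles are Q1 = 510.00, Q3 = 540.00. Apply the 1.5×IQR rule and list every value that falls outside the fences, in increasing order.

589, 607, 629, 648

IQR = Q3 − Q1 = 540.00 − 510.00 = 30.00.
Lower fence = Q1 − 1.5·IQR = 510.00 − 45.00 = 465.00.
Upper fence = Q3 + 1.5·IQR = 540.00 + 45.00 = 585.00.
589 > 585.00 → outlier.
607 > 585.00 → outlier.
629 > 585.00 → outlier.
648 > 585.00 → outlier.
All remaining values lie within [465.00, 585.00].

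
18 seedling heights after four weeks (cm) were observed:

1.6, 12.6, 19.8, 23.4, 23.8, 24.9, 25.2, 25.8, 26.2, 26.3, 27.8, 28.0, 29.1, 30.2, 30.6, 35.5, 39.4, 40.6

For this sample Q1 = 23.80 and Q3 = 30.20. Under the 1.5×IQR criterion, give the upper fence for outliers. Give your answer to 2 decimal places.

39.80

IQR = Q3 − Q1 = 30.20 − 23.80 = 6.40.
Lower fence = Q1 − 1.5·IQR = 23.80 − 9.60 = 14.20.
Upper fence = Q3 + 1.5·IQR = 30.20 + 9.60 = 39.80.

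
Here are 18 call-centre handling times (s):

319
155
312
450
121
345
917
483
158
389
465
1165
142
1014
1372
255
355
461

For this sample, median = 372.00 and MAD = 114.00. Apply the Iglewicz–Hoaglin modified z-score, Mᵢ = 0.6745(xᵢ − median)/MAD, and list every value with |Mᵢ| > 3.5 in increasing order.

|Mᵢ| > 3.5 ⇔ |xᵢ − 372.00| > 3.5·114.00/0.6745 = 591.55.
So outliers lie outside [-219.55, 963.55].
1014: M = 3.80 → outlier.
1165: M = 4.69 → outlier.
1372: M = 5.92 → outlier.

1014, 1165, 1372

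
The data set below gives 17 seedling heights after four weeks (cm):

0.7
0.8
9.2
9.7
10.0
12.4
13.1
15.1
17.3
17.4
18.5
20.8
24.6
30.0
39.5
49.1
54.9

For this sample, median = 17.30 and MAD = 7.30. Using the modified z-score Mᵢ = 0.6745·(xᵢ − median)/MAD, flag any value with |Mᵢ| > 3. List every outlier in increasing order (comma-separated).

54.9

|Mᵢ| > 3 ⇔ |xᵢ − 17.30| > 3·7.30/0.6745 = 32.47.
So outliers lie outside [-15.17, 49.77].
54.9: M = 3.47 → outlier.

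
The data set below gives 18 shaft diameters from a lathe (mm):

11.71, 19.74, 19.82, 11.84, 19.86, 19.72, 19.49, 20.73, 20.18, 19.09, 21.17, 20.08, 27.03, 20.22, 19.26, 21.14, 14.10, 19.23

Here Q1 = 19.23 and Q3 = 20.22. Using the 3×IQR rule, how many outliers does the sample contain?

4

IQR = 0.99; fences at 19.23 − 2.97 = 16.26 and 20.22 + 2.97 = 23.19.
Outside the cutoffs: 11.71, 11.84, 14.10, 27.03.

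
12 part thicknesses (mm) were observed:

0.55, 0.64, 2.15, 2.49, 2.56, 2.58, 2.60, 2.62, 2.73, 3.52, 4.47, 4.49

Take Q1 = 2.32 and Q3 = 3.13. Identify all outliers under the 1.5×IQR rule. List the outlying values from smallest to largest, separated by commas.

0.55, 0.64, 4.47, 4.49

IQR = Q3 − Q1 = 3.13 − 2.32 = 0.81.
Lower fence = Q1 − 1.5·IQR = 2.32 − 1.215 = 1.105.
Upper fence = Q3 + 1.5·IQR = 3.13 + 1.215 = 4.345.
0.55 < 1.105 → outlier.
0.64 < 1.105 → outlier.
4.47 > 4.345 → outlier.
4.49 > 4.345 → outlier.
All remaining values lie within [1.105, 4.345].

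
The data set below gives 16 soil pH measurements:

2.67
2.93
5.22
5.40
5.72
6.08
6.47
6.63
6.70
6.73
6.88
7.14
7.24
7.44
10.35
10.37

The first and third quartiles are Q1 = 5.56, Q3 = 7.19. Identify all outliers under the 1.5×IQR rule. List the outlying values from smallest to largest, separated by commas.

IQR = Q3 − Q1 = 7.19 − 5.56 = 1.63.
Lower fence = Q1 − 1.5·IQR = 5.56 − 2.445 = 3.115.
Upper fence = Q3 + 1.5·IQR = 7.19 + 2.445 = 9.635.
2.67 < 3.115 → outlier.
2.93 < 3.115 → outlier.
10.35 > 9.635 → outlier.
10.37 > 9.635 → outlier.
All remaining values lie within [3.115, 9.635].

2.67, 2.93, 10.35, 10.37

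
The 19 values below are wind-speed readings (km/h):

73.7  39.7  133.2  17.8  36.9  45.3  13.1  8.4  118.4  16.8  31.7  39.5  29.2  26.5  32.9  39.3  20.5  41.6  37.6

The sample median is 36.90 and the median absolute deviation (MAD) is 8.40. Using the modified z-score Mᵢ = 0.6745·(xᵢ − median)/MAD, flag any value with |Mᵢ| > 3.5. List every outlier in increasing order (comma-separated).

118.4, 133.2

|Mᵢ| > 3.5 ⇔ |xᵢ − 36.90| > 3.5·8.40/0.6745 = 43.59.
So outliers lie outside [-6.69, 80.49].
118.4: M = 6.54 → outlier.
133.2: M = 7.73 → outlier.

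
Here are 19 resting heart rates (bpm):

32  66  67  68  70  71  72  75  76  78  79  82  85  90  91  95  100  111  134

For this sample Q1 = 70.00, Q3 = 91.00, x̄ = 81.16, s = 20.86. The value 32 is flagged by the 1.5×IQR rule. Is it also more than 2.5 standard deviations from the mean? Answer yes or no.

z = (32 − 81.16) / 20.86 = -2.36.
|z| = 2.36 ≤ 2.5.

no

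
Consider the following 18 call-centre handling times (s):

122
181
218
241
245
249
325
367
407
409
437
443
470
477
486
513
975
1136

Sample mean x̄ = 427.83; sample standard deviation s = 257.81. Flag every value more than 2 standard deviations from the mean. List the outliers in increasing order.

Cutoffs at x̄ ± 2s: 427.83 ± 2·257.81 = [-87.79, 943.45].
975: z = 2.12, |z| > 2 → outlier.
1136: z = 2.75, |z| > 2 → outlier.
Every other value lies within [-87.79, 943.45].

975, 1136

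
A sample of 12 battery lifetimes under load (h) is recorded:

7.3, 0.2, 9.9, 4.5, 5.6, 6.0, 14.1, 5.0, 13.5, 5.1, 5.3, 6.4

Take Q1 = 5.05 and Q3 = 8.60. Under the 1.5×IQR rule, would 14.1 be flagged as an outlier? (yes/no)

IQR = Q3 − Q1 = 8.60 − 5.05 = 3.55.
Lower fence = Q1 − 1.5·IQR = 5.05 − 5.325 = -0.275.
Upper fence = Q3 + 1.5·IQR = 8.60 + 5.325 = 13.925.
14.1 lies above the upper fence.

yes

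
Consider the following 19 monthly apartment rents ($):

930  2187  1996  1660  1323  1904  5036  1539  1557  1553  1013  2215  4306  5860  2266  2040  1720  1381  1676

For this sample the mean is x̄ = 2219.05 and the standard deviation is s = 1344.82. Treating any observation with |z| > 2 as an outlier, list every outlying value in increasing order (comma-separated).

Cutoffs at x̄ ± 2s: 2219.05 ± 2·1344.82 = [-470.59, 4908.69].
5036: z = 2.09, |z| > 2 → outlier.
5860: z = 2.71, |z| > 2 → outlier.
Every other value lies within [-470.59, 4908.69].

5036, 5860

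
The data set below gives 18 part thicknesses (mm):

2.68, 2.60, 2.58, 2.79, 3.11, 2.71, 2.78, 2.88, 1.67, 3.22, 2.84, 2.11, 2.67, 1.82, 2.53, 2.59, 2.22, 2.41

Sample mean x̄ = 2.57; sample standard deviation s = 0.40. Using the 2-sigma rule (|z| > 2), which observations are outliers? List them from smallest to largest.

Cutoffs at x̄ ± 2s: 2.57 ± 2·0.40 = [1.77, 3.37].
1.67: z = -2.25, |z| > 2 → outlier.
Every other value lies within [1.77, 3.37].

1.67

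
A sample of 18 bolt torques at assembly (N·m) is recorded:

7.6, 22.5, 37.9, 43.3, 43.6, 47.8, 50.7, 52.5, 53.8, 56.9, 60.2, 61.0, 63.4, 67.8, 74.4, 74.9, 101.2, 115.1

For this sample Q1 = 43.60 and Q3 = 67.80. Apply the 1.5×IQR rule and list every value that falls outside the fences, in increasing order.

IQR = Q3 − Q1 = 67.80 − 43.60 = 24.20.
Lower fence = Q1 − 1.5·IQR = 43.60 − 36.30 = 7.30.
Upper fence = Q3 + 1.5·IQR = 67.80 + 36.30 = 104.10.
115.1 > 104.10 → outlier.
All remaining values lie within [7.30, 104.10].

115.1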